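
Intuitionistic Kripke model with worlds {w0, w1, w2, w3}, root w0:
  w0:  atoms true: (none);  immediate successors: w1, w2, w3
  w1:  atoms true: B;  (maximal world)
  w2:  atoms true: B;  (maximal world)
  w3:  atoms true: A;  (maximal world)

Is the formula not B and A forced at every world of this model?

Not every world: w0 does not force not B and A.
w0 does not force not B and A since w0 fails not B.

No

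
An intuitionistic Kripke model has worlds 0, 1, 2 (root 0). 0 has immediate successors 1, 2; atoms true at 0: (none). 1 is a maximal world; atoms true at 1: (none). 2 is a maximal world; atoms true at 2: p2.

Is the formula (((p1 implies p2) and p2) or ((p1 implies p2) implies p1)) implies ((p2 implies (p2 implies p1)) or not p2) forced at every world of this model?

No

Not every world: 0 does not force (((p1 implies p2) and p2) or ((p1 implies p2) implies p1)) implies ((p2 implies (p2 implies p1)) or not p2).
0 does not force (((p1 implies p2) and p2) or ((p1 implies p2) implies p1)) implies ((p2 implies (p2 implies p1)) or not p2): at the accessible world 2, 2 forces ((p1 implies p2) and p2) or ((p1 implies p2) implies p1) but 2 does not force (p2 implies (p2 implies p1)) or not p2.
2 does not force (p2 implies (p2 implies p1)) or not p2: neither disjunct is forced at 2.
2 does not force p2 implies (p2 implies p1): already at 2 itself, 2 forces p2 but 2 does not force p2 implies p1.
2 does not force p2 implies p1: already at 2 itself, 2 forces p2 but 2 does not force p1.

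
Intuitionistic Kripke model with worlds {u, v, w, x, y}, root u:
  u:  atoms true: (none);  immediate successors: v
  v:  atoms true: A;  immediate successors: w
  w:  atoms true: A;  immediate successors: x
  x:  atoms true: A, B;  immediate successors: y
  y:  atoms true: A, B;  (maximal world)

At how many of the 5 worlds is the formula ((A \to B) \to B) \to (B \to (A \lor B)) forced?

u: forces it.
v: forces it.
w: forces it.
x: forces it.
y: forces it.
Worlds forcing the formula: {u, v, w, x, y}.

5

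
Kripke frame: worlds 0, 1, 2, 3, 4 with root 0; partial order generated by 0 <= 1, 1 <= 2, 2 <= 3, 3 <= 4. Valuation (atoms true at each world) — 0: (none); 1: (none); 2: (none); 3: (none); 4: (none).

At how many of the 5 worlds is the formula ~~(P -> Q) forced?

5

0: forces it.
1: forces it.
2: forces it.
3: forces it.
4: forces it.
Worlds forcing the formula: {0, 1, 2, 3, 4}.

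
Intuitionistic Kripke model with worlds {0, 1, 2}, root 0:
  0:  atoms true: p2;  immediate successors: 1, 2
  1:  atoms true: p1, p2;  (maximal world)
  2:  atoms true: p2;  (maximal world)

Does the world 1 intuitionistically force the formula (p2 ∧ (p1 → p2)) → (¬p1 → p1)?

1 ⊩ (p2 ∧ (p1 → p2)) → (¬p1 → p1): every world accessible from 1 that forces p2 ∧ (p1 → p2) (namely 1) also forces ¬p1 → p1.

Yes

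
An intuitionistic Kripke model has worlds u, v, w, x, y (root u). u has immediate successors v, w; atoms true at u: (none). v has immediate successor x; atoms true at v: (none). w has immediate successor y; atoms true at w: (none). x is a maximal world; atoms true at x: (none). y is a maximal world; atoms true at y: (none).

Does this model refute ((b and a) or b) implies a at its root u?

u forces ((b and a) or b) implies a vacuously: no world accessible from u forces the antecedent (b and a) or b.
So the root u forces ((b and a) or b) implies a; the model is not a countermodel.

No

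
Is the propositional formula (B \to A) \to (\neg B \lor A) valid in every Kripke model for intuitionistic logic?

This is the material-implication-as-disjunction principle, which is not intuitionistically valid.
A Kripke countermodel: worlds u, v; order generated by u \le v; atoms true at each world — u:{}; v:{A,B}.
u \nVdash (B \to A) \to (\neg B \lor A): already at u itself, u \Vdash B \to A but u \nVdash \neg B \lor A.
u \nVdash \neg B \lor A: neither disjunct is forced at u.
u \nVdash \neg B since v is accessible from u and v \Vdash B.
So the root u does not force the formula.

No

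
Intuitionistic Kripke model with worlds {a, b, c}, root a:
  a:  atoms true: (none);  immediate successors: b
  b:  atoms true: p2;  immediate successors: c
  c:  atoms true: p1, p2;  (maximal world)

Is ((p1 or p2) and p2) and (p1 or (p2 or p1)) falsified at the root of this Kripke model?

Yes

a does not force ((p1 or p2) and p2) and (p1 or (p2 or p1)) since a fails (p1 or p2) and p2.
So the root a does not force ((p1 or p2) and p2) and (p1 or (p2 or p1)); the model is a countermodel.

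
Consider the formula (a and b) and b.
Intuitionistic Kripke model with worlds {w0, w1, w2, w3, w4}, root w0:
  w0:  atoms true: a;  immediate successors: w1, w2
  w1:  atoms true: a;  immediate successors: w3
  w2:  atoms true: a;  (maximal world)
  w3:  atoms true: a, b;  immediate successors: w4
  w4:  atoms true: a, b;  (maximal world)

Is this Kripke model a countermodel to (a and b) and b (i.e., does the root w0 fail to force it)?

w0 does not force (a and b) and b since w0 fails a and b.
So the root w0 does not force (a and b) and b; the model is a countermodel.

Yes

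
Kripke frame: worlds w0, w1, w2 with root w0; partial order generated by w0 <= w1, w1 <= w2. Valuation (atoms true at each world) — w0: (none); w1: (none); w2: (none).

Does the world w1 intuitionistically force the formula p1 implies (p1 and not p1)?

w1 forces p1 implies (p1 and not p1) vacuously: no world accessible from w1 forces the antecedent p1.

Yes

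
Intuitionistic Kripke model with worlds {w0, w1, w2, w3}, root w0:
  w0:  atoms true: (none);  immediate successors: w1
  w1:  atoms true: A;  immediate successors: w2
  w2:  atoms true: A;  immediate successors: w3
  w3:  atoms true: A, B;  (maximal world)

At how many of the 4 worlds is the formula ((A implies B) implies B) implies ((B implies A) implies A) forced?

3

w0: does not force it — w0 does not force ((A implies B) implies B) implies ((B implies A) implies A): already at w0 itself, w0 forces (A implies B) implies B but w0 does not force (B implies A) implies A.
w1: forces it.
w2: forces it.
w3: forces it.
Worlds forcing the formula: {w1, w2, w3}.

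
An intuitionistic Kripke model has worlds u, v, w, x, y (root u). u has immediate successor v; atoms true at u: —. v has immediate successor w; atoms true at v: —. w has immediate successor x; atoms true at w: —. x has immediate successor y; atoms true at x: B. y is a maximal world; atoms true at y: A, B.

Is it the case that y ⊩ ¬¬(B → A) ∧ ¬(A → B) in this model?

y ⊮ ¬¬(B → A) ∧ ¬(A → B) since y fails ¬(A → B).

No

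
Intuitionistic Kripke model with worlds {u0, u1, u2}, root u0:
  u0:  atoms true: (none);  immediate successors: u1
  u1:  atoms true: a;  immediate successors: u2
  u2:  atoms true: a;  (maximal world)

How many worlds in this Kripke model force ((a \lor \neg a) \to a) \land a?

u0: does not force it — u0 \nVdash ((a \lor \neg a) \to a) \land a since u0 fails a.
u1: forces it.
u2: forces it.
Worlds forcing the formula: {u1, u2}.

2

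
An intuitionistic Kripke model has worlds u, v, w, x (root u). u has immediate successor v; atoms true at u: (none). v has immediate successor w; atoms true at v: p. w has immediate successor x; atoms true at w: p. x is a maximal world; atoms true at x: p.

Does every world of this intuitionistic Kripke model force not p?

Not every world: u does not force not p.
u does not force not p since v is accessible from u and v forces p.

No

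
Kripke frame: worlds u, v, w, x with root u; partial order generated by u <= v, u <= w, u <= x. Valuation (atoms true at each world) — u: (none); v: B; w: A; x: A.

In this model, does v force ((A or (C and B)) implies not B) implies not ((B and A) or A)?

v forces ((A or (C and B)) implies not B) implies not ((B and A) or A): every world accessible from v that forces (A or (C and B)) implies not B (namely v) also forces not ((B and A) or A).

Yes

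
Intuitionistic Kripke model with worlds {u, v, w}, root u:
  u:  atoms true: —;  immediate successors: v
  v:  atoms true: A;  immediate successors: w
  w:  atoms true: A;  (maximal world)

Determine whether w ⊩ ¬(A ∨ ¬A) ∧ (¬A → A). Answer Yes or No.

No

w ⊮ ¬(A ∨ ¬A) ∧ (¬A → A) since w fails ¬(A ∨ ¬A).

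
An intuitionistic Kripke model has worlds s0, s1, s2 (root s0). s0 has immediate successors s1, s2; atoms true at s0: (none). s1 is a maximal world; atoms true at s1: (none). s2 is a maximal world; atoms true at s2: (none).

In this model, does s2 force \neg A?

Yes

s2 \Vdash \neg A: no world accessible from s2 forces A.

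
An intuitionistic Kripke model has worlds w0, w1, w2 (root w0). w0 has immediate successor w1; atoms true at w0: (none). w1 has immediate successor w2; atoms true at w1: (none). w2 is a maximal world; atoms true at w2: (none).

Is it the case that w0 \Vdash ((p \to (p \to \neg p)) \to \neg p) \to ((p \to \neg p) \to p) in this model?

No

w0 \nVdash ((p \to (p \to \neg p)) \to \neg p) \to ((p \to \neg p) \to p): already at w0 itself, w0 \Vdash (p \to (p \to \neg p)) \to \neg p but w0 \nVdash (p \to \neg p) \to p.
w0 \nVdash (p \to \neg p) \to p: already at w0 itself, w0 \Vdash p \to \neg p but w0 \nVdash p.
w0 lacks atom p, so w0 \nVdash p.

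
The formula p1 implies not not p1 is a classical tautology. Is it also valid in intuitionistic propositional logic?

This is double-negation introduction, which is intuitionistically derivable.
If a world forces p1 then every accessible world forces p1 (persistence), so none forces not p1; hence not not p1.

Yes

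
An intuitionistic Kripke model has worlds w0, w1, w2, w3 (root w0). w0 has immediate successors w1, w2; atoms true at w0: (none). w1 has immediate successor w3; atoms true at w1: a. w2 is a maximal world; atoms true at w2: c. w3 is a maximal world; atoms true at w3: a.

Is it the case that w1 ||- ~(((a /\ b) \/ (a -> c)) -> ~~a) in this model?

w1 ||-/- ~(((a /\ b) \/ (a -> c)) -> ~~a) since w1 is accessible from w1 and w1 ||- ((a /\ b) \/ (a -> c)) -> ~~a.
w1 ||- ((a /\ b) \/ (a -> c)) -> ~~a vacuously: no world accessible from w1 forces the antecedent (a /\ b) \/ (a -> c).

No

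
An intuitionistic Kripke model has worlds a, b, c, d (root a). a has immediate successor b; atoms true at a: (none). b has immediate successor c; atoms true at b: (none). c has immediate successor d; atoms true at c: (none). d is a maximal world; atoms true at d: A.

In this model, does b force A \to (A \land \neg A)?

No

b \nVdash A \to (A \land \neg A): at the accessible world d, d \Vdash A but d \nVdash A \land \neg A.
d \nVdash A \land \neg A since d fails \neg A.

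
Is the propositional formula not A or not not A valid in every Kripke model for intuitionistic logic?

No

This is the weak law of excluded middle, which is not intuitionistically valid.
A Kripke countermodel: worlds s0, s1, s2; order generated by s0 <= s1, s0 <= s2; atoms true at each world — s0:{}; s1:{A}; s2:{}.
s0 does not force not A or not not A: neither disjunct is forced at s0.
s0 does not force not A since s1 is accessible from s0 and s1 forces A.
So the root s0 does not force the formula.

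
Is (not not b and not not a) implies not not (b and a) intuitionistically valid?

Yes

This is the distribution of double negation over conjunction, which is intuitionistically derivable.
Assume not not b, not not a, and not (b and a). From b we'd get not a (since b and a is refuted), contradicting not not a; so not b, contradicting not not b.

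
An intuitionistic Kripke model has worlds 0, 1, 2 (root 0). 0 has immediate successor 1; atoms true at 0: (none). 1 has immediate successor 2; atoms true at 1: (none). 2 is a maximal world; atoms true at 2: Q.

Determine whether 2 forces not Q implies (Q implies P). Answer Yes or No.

2 forces not Q implies (Q implies P) vacuously: no world accessible from 2 forces the antecedent not Q.

Yes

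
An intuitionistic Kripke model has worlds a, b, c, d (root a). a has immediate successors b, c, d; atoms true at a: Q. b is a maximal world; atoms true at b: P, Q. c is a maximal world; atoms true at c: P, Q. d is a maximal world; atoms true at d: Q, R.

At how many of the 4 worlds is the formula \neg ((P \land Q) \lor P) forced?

1

a: does not force it — a \nVdash \neg ((P \land Q) \lor P) since b is accessible from a and b \Vdash (P \land Q) \lor P.
b: does not force it — b \nVdash \neg ((P \land Q) \lor P) since b is accessible from b and b \Vdash (P \land Q) \lor P.
c: does not force it.
d: forces it.
Worlds forcing the formula: {d}.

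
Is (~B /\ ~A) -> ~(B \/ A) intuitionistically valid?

This is a constructively valid De Morgan direction (conjunction of negations to negated disjunction), which is intuitionistically derivable.
If both ~B and ~A hold at a world, no accessible world forces B or forces A, so none forces B \/ A.

Yes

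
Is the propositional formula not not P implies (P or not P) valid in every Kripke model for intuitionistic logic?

No

This is a variant of double-negation elimination (deriving excluded middle from double negation), which is not intuitionistically valid.
A Kripke countermodel: worlds u, v; order generated by u <= v; atoms true at each world — u:{}; v:{P}.
u does not force not not P implies (P or not P): already at u itself, u forces not not P but u does not force P or not P.
u does not force P or not P: neither disjunct is forced at u.
u lacks atom P, so u does not force P.
So the root u does not force the formula.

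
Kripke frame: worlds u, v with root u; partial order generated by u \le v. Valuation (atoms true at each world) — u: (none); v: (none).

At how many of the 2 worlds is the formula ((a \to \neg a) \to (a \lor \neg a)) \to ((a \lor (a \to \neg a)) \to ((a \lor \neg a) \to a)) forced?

u: does not force it — u \nVdash ((a \to \neg a) \to (a \lor \neg a)) \to ((a \lor (a \to \neg a)) \to ((a \lor \neg a) \to a)): already at u itself, u \Vdash (a \to \neg a) \to (a \lor \neg a) but u \nVdash (a \lor (a \to \neg a)) \to ((a \lor \neg a) \to a).
v: does not force it — v \nVdash ((a \to \neg a) \to (a \lor \neg a)) \to ((a \lor (a \to \neg a)) \to ((a \lor \neg a) \to a)): already at v itself, v \Vdash (a \to \neg a) \to (a \lor \neg a) but v \nVdash (a \lor (a \to \neg a)) \to ((a \lor \neg a) \to a).
Worlds forcing the formula: { }.

0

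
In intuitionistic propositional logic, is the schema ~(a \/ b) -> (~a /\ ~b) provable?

Yes

This is a constructively valid De Morgan direction (negated disjunction to conjunction of negations), which is intuitionistically derivable.
From ~(a \/ b): if a held then a \/ b would, contradiction — so ~a; similarly ~b.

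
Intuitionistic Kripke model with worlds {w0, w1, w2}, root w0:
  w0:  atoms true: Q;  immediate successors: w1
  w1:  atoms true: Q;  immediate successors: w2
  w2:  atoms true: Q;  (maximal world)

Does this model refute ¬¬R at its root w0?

w0 ⊮ ¬¬R since w0 is accessible from w0 and w0 ⊩ ¬R.
w0 ⊩ ¬R: no world accessible from w0 forces R.
So the root w0 does not force ¬¬R; the model is a countermodel.

Yes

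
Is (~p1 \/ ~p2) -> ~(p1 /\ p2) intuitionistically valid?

Yes

This is a constructively valid De Morgan direction (disjunction of negations to negated conjunction), which is intuitionistically derivable.
If ~p1 holds at a world then no accessible world forces p1, hence none forces p1 /\ p2; likewise for ~p2.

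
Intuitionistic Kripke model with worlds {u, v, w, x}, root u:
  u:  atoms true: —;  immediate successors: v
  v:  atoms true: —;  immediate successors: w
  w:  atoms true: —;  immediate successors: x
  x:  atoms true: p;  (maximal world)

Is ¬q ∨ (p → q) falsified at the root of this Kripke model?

No

u ⊩ ¬q ∨ (p → q) via the disjunct ¬q.
So the root u forces ¬q ∨ (p → q); the model is not a countermodel.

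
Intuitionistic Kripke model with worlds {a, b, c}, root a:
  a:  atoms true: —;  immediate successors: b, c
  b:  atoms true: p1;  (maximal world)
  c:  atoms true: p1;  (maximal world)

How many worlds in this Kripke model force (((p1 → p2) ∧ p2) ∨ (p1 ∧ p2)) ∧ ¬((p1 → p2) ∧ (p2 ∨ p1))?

a: does not force it — a ⊮ (((p1 → p2) ∧ p2) ∨ (p1 ∧ p2)) ∧ ¬((p1 → p2) ∧ (p2 ∨ p1)) since a fails ((p1 → p2) ∧ p2) ∨ (p1 ∧ p2).
b: does not force it.
c: does not force it.
Worlds forcing the formula: { }.

0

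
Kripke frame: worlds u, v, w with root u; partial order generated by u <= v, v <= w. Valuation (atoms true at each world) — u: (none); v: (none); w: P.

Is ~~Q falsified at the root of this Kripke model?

u ||-/- ~~Q since u is accessible from u and u ||- ~Q.
u ||- ~Q: no world accessible from u forces Q.
So the root u does not force ~~Q; the model is a countermodel.

Yes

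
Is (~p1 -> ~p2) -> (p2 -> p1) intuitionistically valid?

No

This is the converse of contraposition, which is not intuitionistically valid.
A Kripke countermodel: worlds w0, w1; order generated by w0 <= w1; atoms true at each world — w0:{p2}; w1:{p1,p2}.
w0 ||-/- (~p1 -> ~p2) -> (p2 -> p1): already at w0 itself, w0 ||- ~p1 -> ~p2 but w0 ||-/- p2 -> p1.
w0 ||-/- p2 -> p1: already at w0 itself, w0 ||- p2 but w0 ||-/- p1.
w0 lacks atom p1, so w0 ||-/- p1.
So the root w0 does not force the formula.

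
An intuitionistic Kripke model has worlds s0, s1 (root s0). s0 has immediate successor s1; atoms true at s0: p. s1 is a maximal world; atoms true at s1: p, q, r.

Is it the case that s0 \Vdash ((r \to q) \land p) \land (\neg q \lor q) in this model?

No

s0 \nVdash ((r \to q) \land p) \land (\neg q \lor q) since s0 fails \neg q \lor q.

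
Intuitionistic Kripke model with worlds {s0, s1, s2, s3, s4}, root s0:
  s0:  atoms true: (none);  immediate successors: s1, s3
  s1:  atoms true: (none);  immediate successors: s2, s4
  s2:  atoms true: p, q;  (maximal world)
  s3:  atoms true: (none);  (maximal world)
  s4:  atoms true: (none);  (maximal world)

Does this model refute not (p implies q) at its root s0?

s0 does not force not (p implies q) since s0 is accessible from s0 and s0 forces p implies q.
s0 forces p implies q: every world accessible from s0 that forces p (namely s2) also forces q.
So the root s0 does not force not (p implies q); the model is a countermodel.

Yes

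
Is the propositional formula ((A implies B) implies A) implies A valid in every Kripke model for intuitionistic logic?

This is Peirce's law, which is not intuitionistically valid.
A Kripke countermodel: worlds a, b; order generated by a <= b; atoms true at each world — a:{}; b:{A}.
a does not force ((A implies B) implies A) implies A: already at a itself, a forces (A implies B) implies A but a does not force A.
a lacks atom A, so a does not force A.
So the root a does not force the formula.

No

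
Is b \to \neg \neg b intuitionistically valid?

This is double-negation introduction, which is intuitionistically derivable.
If a world forces b then every accessible world forces b (persistence), so none forces \neg b; hence \neg \neg b.

Yes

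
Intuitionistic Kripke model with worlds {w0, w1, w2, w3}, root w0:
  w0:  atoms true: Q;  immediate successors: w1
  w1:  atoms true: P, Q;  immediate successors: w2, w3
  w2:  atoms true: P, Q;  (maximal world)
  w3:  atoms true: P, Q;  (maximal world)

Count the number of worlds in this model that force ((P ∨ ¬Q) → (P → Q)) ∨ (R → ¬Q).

w0: forces it.
w1: forces it.
w2: forces it.
w3: forces it.
Worlds forcing the formula: {w0, w1, w2, w3}.

4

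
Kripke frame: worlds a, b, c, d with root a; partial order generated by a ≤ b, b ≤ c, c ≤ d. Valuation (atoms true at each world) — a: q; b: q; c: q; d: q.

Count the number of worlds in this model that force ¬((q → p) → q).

0

a: does not force it — a ⊮ ¬((q → p) → q) since a is accessible from a and a ⊩ (q → p) → q.
b: does not force it — b ⊮ ¬((q → p) → q) since b is accessible from b and b ⊩ (q → p) → q.
c: does not force it.
d: does not force it.
Worlds forcing the formula: { }.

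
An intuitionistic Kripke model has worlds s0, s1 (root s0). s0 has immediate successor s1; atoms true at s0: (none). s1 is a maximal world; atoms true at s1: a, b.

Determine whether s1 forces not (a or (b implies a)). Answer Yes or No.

No

s1 does not force not (a or (b implies a)) since s1 is accessible from s1 and s1 forces a or (b implies a).
s1 forces a or (b implies a) via the disjunct a.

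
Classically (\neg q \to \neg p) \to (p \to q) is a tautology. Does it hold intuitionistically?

No

This is the converse of contraposition, which is not intuitionistically valid.
A Kripke countermodel: worlds 0, 1; order generated by 0 \le 1; atoms true at each world — 0:{p}; 1:{p,q}.
0 \nVdash (\neg q \to \neg p) \to (p \to q): already at 0 itself, 0 \Vdash \neg q \to \neg p but 0 \nVdash p \to q.
0 \nVdash p \to q: already at 0 itself, 0 \Vdash p but 0 \nVdash q.
0 lacks atom q, so 0 \nVdash q.
So the root 0 does not force the formula.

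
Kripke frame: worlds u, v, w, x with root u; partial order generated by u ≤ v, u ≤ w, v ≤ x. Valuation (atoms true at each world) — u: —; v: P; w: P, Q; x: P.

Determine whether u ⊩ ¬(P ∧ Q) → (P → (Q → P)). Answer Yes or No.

Yes

u ⊩ ¬(P ∧ Q) → (P → (Q → P)): every world accessible from u that forces ¬(P ∧ Q) (namely v, x) also forces P → (Q → P).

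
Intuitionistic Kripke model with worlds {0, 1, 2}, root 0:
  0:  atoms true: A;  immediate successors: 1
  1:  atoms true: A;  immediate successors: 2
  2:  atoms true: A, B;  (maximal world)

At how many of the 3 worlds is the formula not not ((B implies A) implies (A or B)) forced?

0: forces it.
1: forces it.
2: forces it.
Worlds forcing the formula: {0, 1, 2}.

3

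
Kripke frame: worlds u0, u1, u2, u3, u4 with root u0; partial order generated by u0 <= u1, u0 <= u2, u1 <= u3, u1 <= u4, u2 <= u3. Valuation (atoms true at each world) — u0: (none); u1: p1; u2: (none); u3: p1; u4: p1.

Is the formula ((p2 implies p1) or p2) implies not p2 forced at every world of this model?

Yes

u0 forces ((p2 implies p1) or p2) implies not p2: every world accessible from u0 that forces (p2 implies p1) or p2 (namely u0, u1, u2, u3, u4) also forces not p2.
Since the root u0 forces ((p2 implies p1) or p2) implies not p2 and forcing is persistent (monotone upward), every world forces it.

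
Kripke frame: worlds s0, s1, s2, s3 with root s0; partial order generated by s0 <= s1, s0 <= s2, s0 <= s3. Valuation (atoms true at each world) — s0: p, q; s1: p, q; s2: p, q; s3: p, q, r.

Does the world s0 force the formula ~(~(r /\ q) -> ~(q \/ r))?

s0 ||-/- ~(~(r /\ q) -> ~(q \/ r)) since s3 is accessible from s0 and s3 ||- ~(r /\ q) -> ~(q \/ r).
s3 ||- ~(r /\ q) -> ~(q \/ r) vacuously: no world accessible from s3 forces the antecedent ~(r /\ q).

No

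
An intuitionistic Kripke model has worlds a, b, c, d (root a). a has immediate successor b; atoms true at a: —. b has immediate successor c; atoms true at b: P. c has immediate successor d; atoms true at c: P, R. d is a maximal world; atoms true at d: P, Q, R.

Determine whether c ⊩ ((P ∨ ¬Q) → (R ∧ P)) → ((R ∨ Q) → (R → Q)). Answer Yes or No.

c ⊮ ((P ∨ ¬Q) → (R ∧ P)) → ((R ∨ Q) → (R → Q)): already at c itself, c ⊩ (P ∨ ¬Q) → (R ∧ P) but c ⊮ (R ∨ Q) → (R → Q).
c ⊮ (R ∨ Q) → (R → Q): already at c itself, c ⊩ R ∨ Q but c ⊮ R → Q.
c ⊮ R → Q: already at c itself, c ⊩ R but c ⊮ Q.
c lacks atom Q, so c ⊮ Q.

No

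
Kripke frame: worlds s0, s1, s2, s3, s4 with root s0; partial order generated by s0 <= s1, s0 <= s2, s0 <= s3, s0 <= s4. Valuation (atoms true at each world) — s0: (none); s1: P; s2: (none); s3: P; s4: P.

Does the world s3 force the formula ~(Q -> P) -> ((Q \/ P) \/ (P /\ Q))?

Yes

s3 ||- ~(Q -> P) -> ((Q \/ P) \/ (P /\ Q)) vacuously: no world accessible from s3 forces the antecedent ~(Q -> P).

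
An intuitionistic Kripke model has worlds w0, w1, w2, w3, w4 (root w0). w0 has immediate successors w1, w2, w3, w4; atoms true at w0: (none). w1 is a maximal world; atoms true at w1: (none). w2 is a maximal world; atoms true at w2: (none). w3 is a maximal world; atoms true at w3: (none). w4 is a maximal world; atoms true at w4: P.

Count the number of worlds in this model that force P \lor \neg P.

4

w0: does not force it — w0 \nVdash P \lor \neg P: neither disjunct is forced at w0.
w1: forces it.
w2: forces it.
w3: forces it.
w4: forces it.
Worlds forcing the formula: {w1, w2, w3, w4}.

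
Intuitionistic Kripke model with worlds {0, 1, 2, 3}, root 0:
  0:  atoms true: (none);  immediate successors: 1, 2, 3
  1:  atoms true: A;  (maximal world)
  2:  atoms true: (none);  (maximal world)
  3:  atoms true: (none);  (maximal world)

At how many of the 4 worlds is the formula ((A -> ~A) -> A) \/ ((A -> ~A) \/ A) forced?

0: does not force it — 0 ||-/- ((A -> ~A) -> A) \/ ((A -> ~A) \/ A): neither disjunct is forced at 0.
1: forces it.
2: forces it.
3: forces it.
Worlds forcing the formula: {1, 2, 3}.

3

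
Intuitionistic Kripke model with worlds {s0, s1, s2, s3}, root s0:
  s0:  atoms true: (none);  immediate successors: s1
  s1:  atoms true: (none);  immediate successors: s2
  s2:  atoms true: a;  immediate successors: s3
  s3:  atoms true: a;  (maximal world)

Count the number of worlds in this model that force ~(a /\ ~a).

s0: forces it.
s1: forces it.
s2: forces it.
s3: forces it.
Worlds forcing the formula: {s0, s1, s2, s3}.

4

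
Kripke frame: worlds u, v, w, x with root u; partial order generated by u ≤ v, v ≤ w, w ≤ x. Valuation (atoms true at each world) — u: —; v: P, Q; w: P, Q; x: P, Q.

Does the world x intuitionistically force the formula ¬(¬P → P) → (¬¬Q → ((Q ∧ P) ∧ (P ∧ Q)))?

Yes

x ⊩ ¬(¬P → P) → (¬¬Q → ((Q ∧ P) ∧ (P ∧ Q))) vacuously: no world accessible from x forces the antecedent ¬(¬P → P).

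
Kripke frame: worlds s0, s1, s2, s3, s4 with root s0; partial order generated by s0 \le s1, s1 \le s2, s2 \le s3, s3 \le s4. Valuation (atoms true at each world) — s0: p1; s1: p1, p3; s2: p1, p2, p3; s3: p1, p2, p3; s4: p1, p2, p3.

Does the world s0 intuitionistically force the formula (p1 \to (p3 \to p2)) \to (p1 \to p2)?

s0 \Vdash (p1 \to (p3 \to p2)) \to (p1 \to p2): every world accessible from s0 that forces p1 \to (p3 \to p2) (namely s2, s3, s4) also forces p1 \to p2.

Yes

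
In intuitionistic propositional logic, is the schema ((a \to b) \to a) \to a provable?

This is Peirce's law, which is not intuitionistically valid.
A Kripke countermodel: worlds u, v; order generated by u \le v; atoms true at each world — u:{}; v:{a}.
u \nVdash ((a \to b) \to a) \to a: already at u itself, u \Vdash (a \to b) \to a but u \nVdash a.
u lacks atom a, so u \nVdash a.
So the root u does not force the formula.

No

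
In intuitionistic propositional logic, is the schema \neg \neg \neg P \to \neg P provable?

This is triple-negation reduction, which is intuitionistically derivable.
Assume \neg \neg \neg P and suppose P. Then \neg \neg P (double-negation introduction), contradicting \neg \neg \neg P. So \neg P.

Yes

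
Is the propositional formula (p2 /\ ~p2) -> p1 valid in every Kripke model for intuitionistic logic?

This is an instance of ex falso quodlibet, which is intuitionistically derivable.
No world can force both p2 and ~p2, so the antecedent p2 /\ ~p2 is never forced and the implication holds vacuously at every world.

Yes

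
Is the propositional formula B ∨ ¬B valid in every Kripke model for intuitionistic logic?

This is the law of excluded middle, which is not intuitionistically valid.
A Kripke countermodel: worlds w0, w1; order generated by w0 ≤ w1; atoms true at each world — w0:{}; w1:{B}.
w0 ⊮ B ∨ ¬B: neither disjunct is forced at w0.
w0 lacks atom B, so w0 ⊮ B.
So the root w0 does not force the formula.

No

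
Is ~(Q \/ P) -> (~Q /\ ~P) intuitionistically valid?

Yes

This is a constructively valid De Morgan direction (negated disjunction to conjunction of negations), which is intuitionistically derivable.
From ~(Q \/ P): if Q held then Q \/ P would, contradiction — so ~Q; similarly ~P.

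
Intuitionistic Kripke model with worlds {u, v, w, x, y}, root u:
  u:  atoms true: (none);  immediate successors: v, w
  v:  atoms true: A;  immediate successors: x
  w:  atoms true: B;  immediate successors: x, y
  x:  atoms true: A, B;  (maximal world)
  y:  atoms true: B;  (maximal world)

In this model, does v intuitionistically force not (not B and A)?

v forces not (not B and A): no world accessible from v forces not B and A.

Yes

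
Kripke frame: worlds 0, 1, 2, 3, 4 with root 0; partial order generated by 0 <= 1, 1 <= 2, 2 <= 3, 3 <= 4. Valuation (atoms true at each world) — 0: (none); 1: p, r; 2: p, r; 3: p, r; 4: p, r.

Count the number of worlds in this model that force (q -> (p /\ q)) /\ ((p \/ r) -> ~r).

0

0: does not force it — 0 ||-/- (q -> (p /\ q)) /\ ((p \/ r) -> ~r) since 0 fails (p \/ r) -> ~r.
1: does not force it — 1 ||-/- (q -> (p /\ q)) /\ ((p \/ r) -> ~r) since 1 fails (p \/ r) -> ~r.
2: does not force it.
3: does not force it.
4: does not force it.
Worlds forcing the formula: { }.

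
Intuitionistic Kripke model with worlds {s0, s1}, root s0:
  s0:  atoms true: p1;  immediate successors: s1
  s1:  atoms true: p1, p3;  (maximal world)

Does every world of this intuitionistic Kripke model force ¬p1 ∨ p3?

Not every world: s0 ⊮ ¬p1 ∨ p3.
s0 ⊮ ¬p1 ∨ p3: neither disjunct is forced at s0.
s0 ⊮ ¬p1 since s0 is accessible from s0 and s0 ⊩ p1.

No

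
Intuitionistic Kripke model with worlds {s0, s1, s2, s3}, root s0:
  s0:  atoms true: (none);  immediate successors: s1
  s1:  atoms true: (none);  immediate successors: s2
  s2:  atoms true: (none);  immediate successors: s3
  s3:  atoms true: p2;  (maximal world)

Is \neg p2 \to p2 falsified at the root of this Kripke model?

s0 \Vdash \neg p2 \to p2 vacuously: no world accessible from s0 forces the antecedent \neg p2.
So the root s0 forces \neg p2 \to p2; the model is not a countermodel.

No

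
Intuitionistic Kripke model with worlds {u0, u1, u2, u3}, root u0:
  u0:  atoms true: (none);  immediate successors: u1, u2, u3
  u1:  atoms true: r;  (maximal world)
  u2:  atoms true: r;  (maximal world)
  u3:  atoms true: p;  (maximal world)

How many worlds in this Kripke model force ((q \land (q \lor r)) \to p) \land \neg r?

1

u0: does not force it — u0 \nVdash ((q \land (q \lor r)) \to p) \land \neg r since u0 fails \neg r.
u1: does not force it — u1 \nVdash ((q \land (q \lor r)) \to p) \land \neg r since u1 fails \neg r.
u2: does not force it — u2 \nVdash ((q \land (q \lor r)) \to p) \land \neg r since u2 fails \neg r.
u3: forces it.
Worlds forcing the formula: {u3}.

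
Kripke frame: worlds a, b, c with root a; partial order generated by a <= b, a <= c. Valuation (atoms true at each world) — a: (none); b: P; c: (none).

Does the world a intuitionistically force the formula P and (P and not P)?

No

a does not force P and (P and not P) since a fails P.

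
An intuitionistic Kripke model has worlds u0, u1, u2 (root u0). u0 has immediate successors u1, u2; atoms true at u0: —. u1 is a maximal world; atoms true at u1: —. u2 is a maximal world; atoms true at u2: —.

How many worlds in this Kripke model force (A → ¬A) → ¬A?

3

u0: forces it.
u1: forces it.
u2: forces it.
Worlds forcing the formula: {u0, u1, u2}.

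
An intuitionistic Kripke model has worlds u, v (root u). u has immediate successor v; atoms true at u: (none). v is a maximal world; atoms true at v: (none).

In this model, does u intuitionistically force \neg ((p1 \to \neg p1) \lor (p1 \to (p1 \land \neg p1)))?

No

u \nVdash \neg ((p1 \to \neg p1) \lor (p1 \to (p1 \land \neg p1))) since u is accessible from u and u \Vdash (p1 \to \neg p1) \lor (p1 \to (p1 \land \neg p1)).
u \Vdash (p1 \to \neg p1) \lor (p1 \to (p1 \land \neg p1)) via the disjunct p1 \to \neg p1.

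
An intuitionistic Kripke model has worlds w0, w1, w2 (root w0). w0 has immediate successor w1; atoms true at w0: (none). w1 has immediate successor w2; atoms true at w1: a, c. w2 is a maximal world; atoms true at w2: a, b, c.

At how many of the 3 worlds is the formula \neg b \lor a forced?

w0: does not force it — w0 \nVdash \neg b \lor a: neither disjunct is forced at w0.
w1: forces it.
w2: forces it.
Worlds forcing the formula: {w1, w2}.

2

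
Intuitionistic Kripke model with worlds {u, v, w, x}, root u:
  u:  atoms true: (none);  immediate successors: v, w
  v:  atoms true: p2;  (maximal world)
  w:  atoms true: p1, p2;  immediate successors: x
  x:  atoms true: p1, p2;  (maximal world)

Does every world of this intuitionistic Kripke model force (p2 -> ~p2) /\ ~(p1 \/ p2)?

No

Not every world: u ||-/- (p2 -> ~p2) /\ ~(p1 \/ p2).
u ||-/- (p2 -> ~p2) /\ ~(p1 \/ p2) since u fails p2 -> ~p2.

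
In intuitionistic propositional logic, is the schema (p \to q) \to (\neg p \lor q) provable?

No

This is the material-implication-as-disjunction principle, which is not intuitionistically valid.
A Kripke countermodel: worlds a, b; order generated by a \le b; atoms true at each world — a:{}; b:{p,q}.
a \nVdash (p \to q) \to (\neg p \lor q): already at a itself, a \Vdash p \to q but a \nVdash \neg p \lor q.
a \nVdash \neg p \lor q: neither disjunct is forced at a.
a \nVdash \neg p since b is accessible from a and b \Vdash p.
So the root a does not force the formula.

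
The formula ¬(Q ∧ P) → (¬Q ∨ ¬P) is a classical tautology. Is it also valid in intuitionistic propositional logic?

No

This is the constructively invalid direction of De Morgan's law for conjunction, which is not intuitionistically valid.
A Kripke countermodel: worlds u0, u1, u2; order generated by u0 ≤ u1, u0 ≤ u2; atoms true at each world — u0:{}; u1:{Q}; u2:{P}.
u0 ⊮ ¬(Q ∧ P) → (¬Q ∨ ¬P): already at u0 itself, u0 ⊩ ¬(Q ∧ P) but u0 ⊮ ¬Q ∨ ¬P.
u0 ⊮ ¬Q ∨ ¬P: neither disjunct is forced at u0.
u0 ⊮ ¬Q since u1 is accessible from u0 and u1 ⊩ Q.
So the root u0 does not force the formula.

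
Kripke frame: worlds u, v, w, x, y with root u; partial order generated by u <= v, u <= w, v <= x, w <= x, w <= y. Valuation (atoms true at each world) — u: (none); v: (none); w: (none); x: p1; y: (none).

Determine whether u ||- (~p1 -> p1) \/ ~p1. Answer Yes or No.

u ||-/- (~p1 -> p1) \/ ~p1: neither disjunct is forced at u.
u ||-/- ~p1 -> p1: at the accessible world y, y ||- ~p1 but y ||-/- p1.
y lacks atom p1, so y ||-/- p1.

No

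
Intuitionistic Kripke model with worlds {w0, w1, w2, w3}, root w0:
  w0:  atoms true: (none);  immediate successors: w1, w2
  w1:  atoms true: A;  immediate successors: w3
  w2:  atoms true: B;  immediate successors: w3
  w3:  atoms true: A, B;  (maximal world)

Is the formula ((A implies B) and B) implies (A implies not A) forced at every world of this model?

No

Not every world: w0 does not force ((A implies B) and B) implies (A implies not A).
w0 does not force ((A implies B) and B) implies (A implies not A): at the accessible world w2, w2 forces (A implies B) and B but w2 does not force A implies not A.
w2 does not force A implies not A: at the accessible world w3, w3 forces A but w3 does not force not A.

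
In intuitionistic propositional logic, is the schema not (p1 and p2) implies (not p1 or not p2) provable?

No

This is the constructively invalid direction of De Morgan's law for conjunction, which is not intuitionistically valid.
A Kripke countermodel: worlds u0, u1, u2; order generated by u0 <= u1, u0 <= u2; atoms true at each world — u0:{}; u1:{p1}; u2:{p2}.
u0 does not force not (p1 and p2) implies (not p1 or not p2): already at u0 itself, u0 forces not (p1 and p2) but u0 does not force not p1 or not p2.
u0 does not force not p1 or not p2: neither disjunct is forced at u0.
u0 does not force not p1 since u1 is accessible from u0 and u1 forces p1.
So the root u0 does not force the formula.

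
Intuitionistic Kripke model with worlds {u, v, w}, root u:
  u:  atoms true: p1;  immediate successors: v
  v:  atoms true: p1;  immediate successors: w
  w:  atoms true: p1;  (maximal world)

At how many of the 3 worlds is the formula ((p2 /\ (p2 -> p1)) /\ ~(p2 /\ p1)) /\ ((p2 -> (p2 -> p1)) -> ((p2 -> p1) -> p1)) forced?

u: does not force it — u ||-/- ((p2 /\ (p2 -> p1)) /\ ~(p2 /\ p1)) /\ ((p2 -> (p2 -> p1)) -> ((p2 -> p1) -> p1)) since u fails (p2 /\ (p2 -> p1)) /\ ~(p2 /\ p1).
v: does not force it — v ||-/- ((p2 /\ (p2 -> p1)) /\ ~(p2 /\ p1)) /\ ((p2 -> (p2 -> p1)) -> ((p2 -> p1) -> p1)) since v fails (p2 /\ (p2 -> p1)) /\ ~(p2 /\ p1).
w: does not force it — w ||-/- ((p2 /\ (p2 -> p1)) /\ ~(p2 /\ p1)) /\ ((p2 -> (p2 -> p1)) -> ((p2 -> p1) -> p1)) since w fails (p2 /\ (p2 -> p1)) /\ ~(p2 /\ p1).
Worlds forcing the formula: { }.

0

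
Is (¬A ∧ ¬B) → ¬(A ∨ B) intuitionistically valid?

Yes

This is a constructively valid De Morgan direction (conjunction of negations to negated disjunction), which is intuitionistically derivable.
If both ¬A and ¬B hold at a world, no accessible world forces A or forces B, so none forces A ∨ B.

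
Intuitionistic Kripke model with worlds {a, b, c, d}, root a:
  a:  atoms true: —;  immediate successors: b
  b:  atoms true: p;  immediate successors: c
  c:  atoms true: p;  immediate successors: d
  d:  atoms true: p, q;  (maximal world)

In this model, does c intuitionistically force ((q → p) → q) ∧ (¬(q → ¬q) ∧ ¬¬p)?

c ⊮ ((q → p) → q) ∧ (¬(q → ¬q) ∧ ¬¬p) since c fails (q → p) → q.

No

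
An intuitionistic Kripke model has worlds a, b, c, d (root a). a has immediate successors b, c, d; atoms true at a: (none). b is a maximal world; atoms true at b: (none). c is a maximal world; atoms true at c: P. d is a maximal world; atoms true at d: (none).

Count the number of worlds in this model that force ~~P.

1

a: does not force it — a ||-/- ~~P since b is accessible from a and b ||- ~P.
b: does not force it.
c: forces it.
d: does not force it.
Worlds forcing the formula: {c}.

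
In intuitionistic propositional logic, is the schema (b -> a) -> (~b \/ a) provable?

No

This is the material-implication-as-disjunction principle, which is not intuitionistically valid.
A Kripke countermodel: worlds 0, 1; order generated by 0 <= 1; atoms true at each world — 0:{}; 1:{a,b}.
0 ||-/- (b -> a) -> (~b \/ a): already at 0 itself, 0 ||- b -> a but 0 ||-/- ~b \/ a.
0 ||-/- ~b \/ a: neither disjunct is forced at 0.
0 ||-/- ~b since 1 is accessible from 0 and 1 ||- b.
So the root 0 does not force the formula.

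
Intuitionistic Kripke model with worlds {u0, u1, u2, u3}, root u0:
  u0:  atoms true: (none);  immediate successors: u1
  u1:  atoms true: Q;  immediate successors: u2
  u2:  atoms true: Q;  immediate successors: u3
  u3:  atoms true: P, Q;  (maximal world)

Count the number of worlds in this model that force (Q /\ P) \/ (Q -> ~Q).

1

u0: does not force it — u0 ||-/- (Q /\ P) \/ (Q -> ~Q): neither disjunct is forced at u0.
u1: does not force it.
u2: does not force it.
u3: forces it.
Worlds forcing the formula: {u3}.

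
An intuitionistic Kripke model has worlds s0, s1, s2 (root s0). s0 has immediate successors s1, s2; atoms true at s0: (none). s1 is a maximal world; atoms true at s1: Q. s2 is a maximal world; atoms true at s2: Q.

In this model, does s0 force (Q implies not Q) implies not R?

s0 forces (Q implies not Q) implies not R vacuously: no world accessible from s0 forces the antecedent Q implies not Q.

Yes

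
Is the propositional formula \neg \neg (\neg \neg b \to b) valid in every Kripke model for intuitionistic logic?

Yes

This is the double negation of double-negation elimination, which is intuitionistically derivable.
By Glivenko's theorem the double negation of any classical propositional tautology is intuitionistically provable; \neg \neg b \to b is classically a tautology.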